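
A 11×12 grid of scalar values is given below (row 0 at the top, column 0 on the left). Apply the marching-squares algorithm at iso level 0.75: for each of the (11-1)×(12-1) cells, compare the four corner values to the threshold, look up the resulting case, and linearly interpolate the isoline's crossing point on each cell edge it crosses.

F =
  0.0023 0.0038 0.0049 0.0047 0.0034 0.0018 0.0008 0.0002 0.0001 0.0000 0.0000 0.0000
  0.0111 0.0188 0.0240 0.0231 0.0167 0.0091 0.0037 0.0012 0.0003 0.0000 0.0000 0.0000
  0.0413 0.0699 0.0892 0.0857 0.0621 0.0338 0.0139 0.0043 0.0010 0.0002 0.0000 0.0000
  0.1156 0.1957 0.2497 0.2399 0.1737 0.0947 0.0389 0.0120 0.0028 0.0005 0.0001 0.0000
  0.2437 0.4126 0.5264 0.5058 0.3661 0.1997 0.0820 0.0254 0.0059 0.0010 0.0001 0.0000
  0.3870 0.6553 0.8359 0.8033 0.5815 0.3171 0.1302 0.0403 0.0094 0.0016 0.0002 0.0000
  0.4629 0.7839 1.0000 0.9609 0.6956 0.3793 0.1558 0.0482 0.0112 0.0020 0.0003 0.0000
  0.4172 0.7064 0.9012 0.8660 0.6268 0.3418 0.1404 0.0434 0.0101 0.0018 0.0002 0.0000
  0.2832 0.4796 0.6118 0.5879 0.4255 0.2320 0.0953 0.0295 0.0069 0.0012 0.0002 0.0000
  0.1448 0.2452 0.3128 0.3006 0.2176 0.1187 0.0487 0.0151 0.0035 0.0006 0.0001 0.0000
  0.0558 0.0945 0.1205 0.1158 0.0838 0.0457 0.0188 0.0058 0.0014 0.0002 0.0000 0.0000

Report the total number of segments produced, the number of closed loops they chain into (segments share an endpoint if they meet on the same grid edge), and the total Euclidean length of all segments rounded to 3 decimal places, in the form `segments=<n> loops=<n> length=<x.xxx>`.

segments=12 loops=1 length=8.870

cell (4,1): code 0100 → (4.722,2.000)–(5.000,1.524)
cell (4,2): code 1100 → (4.821,3.000)–(4.722,2.000)
cell (4,3): code 1000 → (5.000,3.240)–(4.821,3.000)
cell (5,0): code 0100 → (5.736,1.000)–(6.000,0.894)
cell (5,1): code 1110 → (5.000,1.524)–(5.736,1.000)
cell (5,3): code 1001 → (6.000,3.795)–(5.000,3.240)
cell (6,0): code 0010 → (6.000,0.894)–(6.437,1.000)
cell (6,1): code 0111 → (6.437,1.000)–(7.000,1.224)
cell (6,3): code 1001 → (7.000,3.485)–(6.000,3.795)
cell (7,1): code 0010 → (7.000,1.224)–(7.522,2.000)
cell (7,2): code 0011 → (7.522,2.000)–(7.417,3.000)
cell (7,3): code 0001 → (7.417,3.000)–(7.000,3.485)
total: 12 segments, chained into 1 closed loop(s), length Σ = 8.869995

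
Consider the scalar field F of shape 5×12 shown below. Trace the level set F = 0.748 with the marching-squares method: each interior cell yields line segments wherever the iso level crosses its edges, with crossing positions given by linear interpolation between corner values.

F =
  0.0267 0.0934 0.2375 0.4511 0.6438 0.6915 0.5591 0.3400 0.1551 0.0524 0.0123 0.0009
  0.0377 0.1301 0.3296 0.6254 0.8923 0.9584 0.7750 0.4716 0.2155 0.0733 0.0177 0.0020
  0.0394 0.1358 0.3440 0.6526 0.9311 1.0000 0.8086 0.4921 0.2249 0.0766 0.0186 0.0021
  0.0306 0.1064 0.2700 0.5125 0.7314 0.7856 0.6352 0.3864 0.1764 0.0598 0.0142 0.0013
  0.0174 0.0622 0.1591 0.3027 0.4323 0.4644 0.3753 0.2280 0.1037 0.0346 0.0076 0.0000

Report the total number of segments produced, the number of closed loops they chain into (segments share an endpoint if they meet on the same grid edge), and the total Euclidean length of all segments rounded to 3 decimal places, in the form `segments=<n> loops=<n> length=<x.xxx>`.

segments=12 loops=1 length=8.997

cell (0,3): code 0100 → (0.419,4.000)–(1.000,3.459)
cell (0,4): code 1100 → (0.212,5.000)–(0.419,4.000)
cell (0,5): code 1100 → (0.875,6.000)–(0.212,5.000)
cell (0,6): code 1000 → (1.000,6.089)–(0.875,6.000)
cell (1,3): code 0110 → (1.000,3.459)–(2.000,3.343)
cell (1,6): code 1001 → (2.000,6.191)–(1.000,6.089)
cell (2,3): code 0010 → (2.000,3.343)–(2.917,4.000)
cell (2,4): code 0111 → (2.917,4.000)–(3.000,4.306)
cell (2,5): code 1011 → (3.000,5.250)–(2.349,6.000)
cell (2,6): code 0001 → (2.349,6.000)–(2.000,6.191)
cell (3,4): code 0010 → (3.000,4.306)–(3.117,5.000)
cell (3,5): code 0001 → (3.117,5.000)–(3.000,5.250)
total: 12 segments, chained into 1 closed loop(s), length Σ = 8.996692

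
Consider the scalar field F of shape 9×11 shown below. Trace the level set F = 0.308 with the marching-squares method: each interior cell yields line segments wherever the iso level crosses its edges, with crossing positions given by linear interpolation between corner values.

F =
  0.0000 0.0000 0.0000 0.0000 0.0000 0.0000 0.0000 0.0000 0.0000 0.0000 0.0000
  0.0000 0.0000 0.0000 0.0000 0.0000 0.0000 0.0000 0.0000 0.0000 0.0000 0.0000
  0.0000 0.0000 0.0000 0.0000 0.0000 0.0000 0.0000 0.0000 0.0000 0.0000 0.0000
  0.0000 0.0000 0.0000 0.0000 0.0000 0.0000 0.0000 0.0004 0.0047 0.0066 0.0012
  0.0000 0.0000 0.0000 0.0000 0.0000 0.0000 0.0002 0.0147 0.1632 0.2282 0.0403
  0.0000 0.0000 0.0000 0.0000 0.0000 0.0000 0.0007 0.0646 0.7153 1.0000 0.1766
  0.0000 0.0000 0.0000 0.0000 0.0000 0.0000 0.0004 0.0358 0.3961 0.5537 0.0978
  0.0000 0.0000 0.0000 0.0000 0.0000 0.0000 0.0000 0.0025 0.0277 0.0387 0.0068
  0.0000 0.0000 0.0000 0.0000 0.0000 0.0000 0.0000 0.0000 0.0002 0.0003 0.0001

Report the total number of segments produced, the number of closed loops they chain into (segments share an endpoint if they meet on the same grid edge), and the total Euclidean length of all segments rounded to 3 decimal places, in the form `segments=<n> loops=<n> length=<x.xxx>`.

segments=8 loops=1 length=7.413

cell (4,7): code 0100 → (4.262,8.000)–(5.000,7.374)
cell (4,8): code 1100 → (4.103,9.000)–(4.262,8.000)
cell (4,9): code 1000 → (5.000,9.840)–(4.103,9.000)
cell (5,7): code 0110 → (5.000,7.374)–(6.000,7.755)
cell (5,9): code 1001 → (6.000,9.539)–(5.000,9.840)
cell (6,7): code 0010 → (6.000,7.755)–(6.239,8.000)
cell (6,8): code 0011 → (6.239,8.000)–(6.477,9.000)
cell (6,9): code 0001 → (6.477,9.000)–(6.000,9.539)
total: 8 segments, chained into 1 closed loop(s), length Σ = 7.413376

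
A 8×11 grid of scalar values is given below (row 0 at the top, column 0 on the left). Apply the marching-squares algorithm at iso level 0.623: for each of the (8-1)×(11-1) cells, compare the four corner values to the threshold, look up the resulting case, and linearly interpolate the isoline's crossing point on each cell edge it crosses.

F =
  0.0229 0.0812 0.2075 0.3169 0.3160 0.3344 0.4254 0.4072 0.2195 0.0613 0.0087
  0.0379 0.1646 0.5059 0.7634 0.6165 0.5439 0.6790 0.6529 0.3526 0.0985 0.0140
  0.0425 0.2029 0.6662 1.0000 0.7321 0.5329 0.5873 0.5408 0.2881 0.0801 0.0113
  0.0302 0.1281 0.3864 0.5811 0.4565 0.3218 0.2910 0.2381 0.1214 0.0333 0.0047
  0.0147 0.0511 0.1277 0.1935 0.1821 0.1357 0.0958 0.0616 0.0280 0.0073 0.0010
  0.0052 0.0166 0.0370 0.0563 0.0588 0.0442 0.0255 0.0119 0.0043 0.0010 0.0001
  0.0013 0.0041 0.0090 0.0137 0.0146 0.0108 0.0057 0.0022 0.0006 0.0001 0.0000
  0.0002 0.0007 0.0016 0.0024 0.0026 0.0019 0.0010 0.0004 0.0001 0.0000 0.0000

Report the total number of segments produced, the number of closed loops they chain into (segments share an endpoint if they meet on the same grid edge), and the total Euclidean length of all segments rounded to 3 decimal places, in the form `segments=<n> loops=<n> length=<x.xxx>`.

segments=16 loops=2 length=10.879

cell (0,2): code 0100 → (0.686,3.000)–(1.000,2.455)
cell (0,3): code 1000 → (1.000,3.956)–(0.686,3.000)
cell (0,5): code 0100 → (0.779,6.000)–(1.000,5.585)
cell (0,6): code 1100 → (0.878,7.000)–(0.779,6.000)
cell (0,7): code 1000 → (1.000,7.100)–(0.878,7.000)
cell (1,1): code 0100 → (1.731,2.000)–(2.000,1.907)
cell (1,2): code 1110 → (1.000,2.455)–(1.731,2.000)
cell (1,3): code 1101 → (1.056,4.000)–(1.000,3.956)
cell (1,4): code 1000 → (2.000,4.548)–(1.056,4.000)
cell (1,5): code 0010 → (1.000,5.585)–(1.611,6.000)
cell (1,6): code 0011 → (1.611,6.000)–(1.267,7.000)
cell (1,7): code 0001 → (1.267,7.000)–(1.000,7.100)
cell (2,1): code 0010 → (2.000,1.907)–(2.154,2.000)
cell (2,2): code 0011 → (2.154,2.000)–(2.900,3.000)
cell (2,3): code 0011 → (2.900,3.000)–(2.396,4.000)
cell (2,4): code 0001 → (2.396,4.000)–(2.000,4.548)
total: 16 segments, chained into 2 closed loop(s), length Σ = 10.879406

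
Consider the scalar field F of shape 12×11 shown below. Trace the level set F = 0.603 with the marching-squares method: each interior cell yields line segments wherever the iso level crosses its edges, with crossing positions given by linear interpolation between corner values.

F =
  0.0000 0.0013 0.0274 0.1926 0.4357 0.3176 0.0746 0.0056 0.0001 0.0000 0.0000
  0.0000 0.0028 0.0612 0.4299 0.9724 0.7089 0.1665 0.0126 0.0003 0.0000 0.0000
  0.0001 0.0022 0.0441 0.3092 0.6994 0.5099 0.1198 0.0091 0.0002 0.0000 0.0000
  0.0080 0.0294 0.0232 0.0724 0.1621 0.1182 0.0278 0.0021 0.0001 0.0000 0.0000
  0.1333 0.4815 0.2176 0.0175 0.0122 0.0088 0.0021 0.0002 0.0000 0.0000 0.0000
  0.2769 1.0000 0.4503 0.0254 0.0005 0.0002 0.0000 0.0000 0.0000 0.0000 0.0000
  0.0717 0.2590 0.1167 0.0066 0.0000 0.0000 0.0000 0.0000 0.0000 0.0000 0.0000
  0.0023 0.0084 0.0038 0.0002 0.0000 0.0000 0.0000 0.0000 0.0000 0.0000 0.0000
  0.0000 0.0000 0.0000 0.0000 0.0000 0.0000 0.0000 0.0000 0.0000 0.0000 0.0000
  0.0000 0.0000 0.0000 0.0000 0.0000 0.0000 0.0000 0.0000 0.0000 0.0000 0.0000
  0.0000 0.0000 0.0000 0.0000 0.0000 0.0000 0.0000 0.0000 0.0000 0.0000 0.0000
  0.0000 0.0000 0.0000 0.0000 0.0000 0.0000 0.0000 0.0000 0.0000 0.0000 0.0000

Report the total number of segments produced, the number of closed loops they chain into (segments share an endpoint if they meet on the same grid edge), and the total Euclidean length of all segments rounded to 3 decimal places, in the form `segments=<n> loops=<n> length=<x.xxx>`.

cell (0,3): code 0100 → (0.312,4.000)–(1.000,3.319)
cell (0,4): code 1100 → (0.729,5.000)–(0.312,4.000)
cell (0,5): code 1000 → (1.000,5.195)–(0.729,5.000)
cell (1,3): code 0110 → (1.000,3.319)–(2.000,3.753)
cell (1,4): code 1011 → (2.000,4.509)–(1.532,5.000)
cell (1,5): code 0001 → (1.532,5.000)–(1.000,5.195)
cell (2,3): code 0010 → (2.000,3.753)–(2.179,4.000)
cell (2,4): code 0001 → (2.179,4.000)–(2.000,4.509)
cell (4,0): code 0100 → (4.234,1.000)–(5.000,0.451)
cell (4,1): code 1000 → (5.000,1.722)–(4.234,1.000)
cell (5,0): code 0010 → (5.000,0.451)–(5.536,1.000)
cell (5,1): code 0001 → (5.536,1.000)–(5.000,1.722)
total: 12 segments, chained into 2 closed loop(s), length Σ = 9.226743

segments=12 loops=2 length=9.227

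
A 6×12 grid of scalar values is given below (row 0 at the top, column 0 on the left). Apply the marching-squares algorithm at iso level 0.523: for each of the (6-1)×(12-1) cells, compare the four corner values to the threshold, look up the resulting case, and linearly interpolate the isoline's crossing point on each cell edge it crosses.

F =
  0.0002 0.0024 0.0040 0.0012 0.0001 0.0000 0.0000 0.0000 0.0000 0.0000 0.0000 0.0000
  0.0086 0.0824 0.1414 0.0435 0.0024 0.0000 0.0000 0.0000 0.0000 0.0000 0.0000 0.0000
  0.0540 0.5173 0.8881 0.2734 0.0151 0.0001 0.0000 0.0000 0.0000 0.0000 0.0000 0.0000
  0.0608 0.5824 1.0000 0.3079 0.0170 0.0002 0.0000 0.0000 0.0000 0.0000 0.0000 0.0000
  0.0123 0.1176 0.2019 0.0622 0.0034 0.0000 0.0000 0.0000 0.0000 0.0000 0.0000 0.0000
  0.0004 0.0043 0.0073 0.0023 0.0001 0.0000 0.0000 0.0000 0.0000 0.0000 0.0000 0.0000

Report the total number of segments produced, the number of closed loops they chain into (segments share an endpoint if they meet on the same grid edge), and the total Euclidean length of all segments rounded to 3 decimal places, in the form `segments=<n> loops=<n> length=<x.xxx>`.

cell (1,1): code 0100 → (1.511,2.000)–(2.000,1.015)
cell (1,2): code 1000 → (2.000,2.594)–(1.511,2.000)
cell (2,0): code 0100 → (2.088,1.000)–(3.000,0.886)
cell (2,1): code 1110 → (2.000,1.015)–(2.088,1.000)
cell (2,2): code 1001 → (3.000,2.689)–(2.000,2.594)
cell (3,0): code 0010 → (3.000,0.886)–(3.128,1.000)
cell (3,1): code 0011 → (3.128,1.000)–(3.598,2.000)
cell (3,2): code 0001 → (3.598,2.000)–(3.000,2.689)
total: 8 segments, chained into 1 closed loop(s), length Σ = 6.069931

segments=8 loops=1 length=6.070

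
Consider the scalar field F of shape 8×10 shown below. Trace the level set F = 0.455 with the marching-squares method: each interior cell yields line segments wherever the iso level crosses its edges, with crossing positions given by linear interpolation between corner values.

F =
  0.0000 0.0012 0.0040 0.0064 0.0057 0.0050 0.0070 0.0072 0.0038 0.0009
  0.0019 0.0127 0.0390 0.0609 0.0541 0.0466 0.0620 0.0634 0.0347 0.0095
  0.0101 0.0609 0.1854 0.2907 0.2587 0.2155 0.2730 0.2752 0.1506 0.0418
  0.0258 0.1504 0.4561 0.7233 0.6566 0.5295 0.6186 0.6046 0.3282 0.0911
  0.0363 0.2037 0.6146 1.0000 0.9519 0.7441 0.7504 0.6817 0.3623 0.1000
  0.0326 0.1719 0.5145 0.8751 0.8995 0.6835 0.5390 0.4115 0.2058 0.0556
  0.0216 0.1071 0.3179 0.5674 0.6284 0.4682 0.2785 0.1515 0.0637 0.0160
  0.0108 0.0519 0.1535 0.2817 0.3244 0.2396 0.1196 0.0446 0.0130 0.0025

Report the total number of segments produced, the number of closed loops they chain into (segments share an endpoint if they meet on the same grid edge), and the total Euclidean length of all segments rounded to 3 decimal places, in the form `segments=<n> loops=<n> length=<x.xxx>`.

segments=20 loops=1 length=16.490

cell (2,1): code 0100 → (2.996,2.000)–(3.000,1.996)
cell (2,2): code 1100 → (2.380,3.000)–(2.996,2.000)
cell (2,3): code 1100 → (2.493,4.000)–(2.380,3.000)
cell (2,4): code 1100 → (2.763,5.000)–(2.493,4.000)
cell (2,5): code 1100 → (2.527,6.000)–(2.763,5.000)
cell (2,6): code 1100 → (2.546,7.000)–(2.527,6.000)
cell (2,7): code 1000 → (3.000,7.541)–(2.546,7.000)
cell (3,1): code 0110 → (3.000,1.996)–(4.000,1.612)
cell (3,7): code 1001 → (4.000,7.710)–(3.000,7.541)
cell (4,1): code 0110 → (4.000,1.612)–(5.000,1.826)
cell (4,6): code 1011 → (5.000,6.659)–(4.839,7.000)
cell (4,7): code 0001 → (4.839,7.000)–(4.000,7.710)
cell (5,1): code 0010 → (5.000,1.826)–(5.303,2.000)
cell (5,2): code 0111 → (5.303,2.000)–(6.000,2.549)
cell (5,5): code 1011 → (6.000,5.070)–(5.322,6.000)
cell (5,6): code 0001 → (5.322,6.000)–(5.000,6.659)
cell (6,2): code 0010 → (6.000,2.549)–(6.393,3.000)
cell (6,3): code 0011 → (6.393,3.000)–(6.570,4.000)
cell (6,4): code 0011 → (6.570,4.000)–(6.058,5.000)
cell (6,5): code 0001 → (6.058,5.000)–(6.000,5.070)
total: 20 segments, chained into 1 closed loop(s), length Σ = 16.489968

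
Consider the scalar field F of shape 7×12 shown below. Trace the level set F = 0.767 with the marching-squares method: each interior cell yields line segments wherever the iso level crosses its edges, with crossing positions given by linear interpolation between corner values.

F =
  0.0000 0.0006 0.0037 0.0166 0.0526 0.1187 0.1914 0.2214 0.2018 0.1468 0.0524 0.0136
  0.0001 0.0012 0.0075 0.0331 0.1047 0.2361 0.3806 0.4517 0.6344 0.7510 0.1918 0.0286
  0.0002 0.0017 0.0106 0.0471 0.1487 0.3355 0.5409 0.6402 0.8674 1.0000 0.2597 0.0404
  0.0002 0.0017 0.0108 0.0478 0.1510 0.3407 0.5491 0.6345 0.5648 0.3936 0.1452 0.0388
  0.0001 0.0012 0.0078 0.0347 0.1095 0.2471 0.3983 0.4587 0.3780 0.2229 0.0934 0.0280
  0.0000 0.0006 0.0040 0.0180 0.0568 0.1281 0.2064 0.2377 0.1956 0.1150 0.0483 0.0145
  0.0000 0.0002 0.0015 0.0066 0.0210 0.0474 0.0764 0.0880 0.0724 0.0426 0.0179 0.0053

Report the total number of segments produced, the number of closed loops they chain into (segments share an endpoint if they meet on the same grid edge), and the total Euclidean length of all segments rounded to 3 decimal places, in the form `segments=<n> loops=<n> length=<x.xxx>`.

segments=6 loops=1 length=4.775

cell (1,7): code 0100 → (1.569,8.000)–(2.000,7.558)
cell (1,8): code 1100 → (1.064,9.000)–(1.569,8.000)
cell (1,9): code 1000 → (2.000,9.315)–(1.064,9.000)
cell (2,7): code 0010 → (2.000,7.558)–(2.332,8.000)
cell (2,8): code 0011 → (2.332,8.000)–(2.384,9.000)
cell (2,9): code 0001 → (2.384,9.000)–(2.000,9.315)
total: 6 segments, chained into 1 closed loop(s), length Σ = 4.775332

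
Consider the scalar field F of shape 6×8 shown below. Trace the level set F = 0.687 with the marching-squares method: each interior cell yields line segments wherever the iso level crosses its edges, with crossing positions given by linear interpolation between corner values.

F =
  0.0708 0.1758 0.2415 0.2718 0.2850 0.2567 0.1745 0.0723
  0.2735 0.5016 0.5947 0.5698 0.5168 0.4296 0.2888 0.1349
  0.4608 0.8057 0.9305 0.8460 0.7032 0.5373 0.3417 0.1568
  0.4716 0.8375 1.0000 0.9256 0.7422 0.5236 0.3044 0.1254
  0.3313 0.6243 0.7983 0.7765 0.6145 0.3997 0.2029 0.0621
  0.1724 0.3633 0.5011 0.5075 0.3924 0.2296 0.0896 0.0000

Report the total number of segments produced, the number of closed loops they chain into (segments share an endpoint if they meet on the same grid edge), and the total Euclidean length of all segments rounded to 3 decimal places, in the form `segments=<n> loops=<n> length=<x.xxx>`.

segments=14 loops=1 length=10.737

cell (1,0): code 0100 → (1.610,1.000)–(2.000,0.656)
cell (1,1): code 1100 → (1.275,2.000)–(1.610,1.000)
cell (1,2): code 1100 → (1.424,3.000)–(1.275,2.000)
cell (1,3): code 1100 → (1.913,4.000)–(1.424,3.000)
cell (1,4): code 1000 → (2.000,4.098)–(1.913,4.000)
cell (2,0): code 0110 → (2.000,0.656)–(3.000,0.589)
cell (2,4): code 1001 → (3.000,4.253)–(2.000,4.098)
cell (3,0): code 0010 → (3.000,0.589)–(3.706,1.000)
cell (3,1): code 0111 → (3.706,1.000)–(4.000,1.360)
cell (3,3): code 1011 → (4.000,3.552)–(3.432,4.000)
cell (3,4): code 0001 → (3.432,4.000)–(3.000,4.253)
cell (4,1): code 0010 → (4.000,1.360)–(4.374,2.000)
cell (4,2): code 0011 → (4.374,2.000)–(4.333,3.000)
cell (4,3): code 0001 → (4.333,3.000)–(4.000,3.552)
total: 14 segments, chained into 1 closed loop(s), length Σ = 10.736667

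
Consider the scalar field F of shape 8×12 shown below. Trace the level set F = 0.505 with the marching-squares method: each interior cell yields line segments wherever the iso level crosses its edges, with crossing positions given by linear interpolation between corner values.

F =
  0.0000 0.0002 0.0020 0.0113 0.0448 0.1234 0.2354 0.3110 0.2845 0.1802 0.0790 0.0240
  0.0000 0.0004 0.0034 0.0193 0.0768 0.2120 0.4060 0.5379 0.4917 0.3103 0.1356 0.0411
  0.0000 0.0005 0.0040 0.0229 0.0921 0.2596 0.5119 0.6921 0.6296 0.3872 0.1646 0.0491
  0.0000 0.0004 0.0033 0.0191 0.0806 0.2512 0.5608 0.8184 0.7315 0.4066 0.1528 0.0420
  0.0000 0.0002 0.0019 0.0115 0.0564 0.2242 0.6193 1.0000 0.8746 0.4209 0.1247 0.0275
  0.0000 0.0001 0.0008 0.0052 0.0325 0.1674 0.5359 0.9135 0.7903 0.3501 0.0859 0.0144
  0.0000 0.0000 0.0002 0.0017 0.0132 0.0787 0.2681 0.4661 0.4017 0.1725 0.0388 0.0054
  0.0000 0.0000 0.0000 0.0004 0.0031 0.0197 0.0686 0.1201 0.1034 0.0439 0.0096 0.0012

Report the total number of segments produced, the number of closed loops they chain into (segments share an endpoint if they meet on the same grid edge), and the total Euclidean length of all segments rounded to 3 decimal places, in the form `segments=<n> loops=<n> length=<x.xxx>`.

cell (0,6): code 0100 → (0.855,7.000)–(1.000,6.751)
cell (0,7): code 1000 → (1.000,7.712)–(0.855,7.000)
cell (1,5): code 0100 → (1.935,6.000)–(2.000,5.973)
cell (1,6): code 1110 → (1.000,6.751)–(1.935,6.000)
cell (1,7): code 1101 → (1.096,8.000)–(1.000,7.712)
cell (1,8): code 1000 → (2.000,8.514)–(1.096,8.000)
cell (2,5): code 0110 → (2.000,5.973)–(3.000,5.820)
cell (2,8): code 1001 → (3.000,8.697)–(2.000,8.514)
cell (3,5): code 0110 → (3.000,5.820)–(4.000,5.711)
cell (3,8): code 1001 → (4.000,8.815)–(3.000,8.697)
cell (4,5): code 0110 → (4.000,5.711)–(5.000,5.916)
cell (4,8): code 1001 → (5.000,8.648)–(4.000,8.815)
cell (5,5): code 0010 → (5.000,5.916)–(5.115,6.000)
cell (5,6): code 0011 → (5.115,6.000)–(5.913,7.000)
cell (5,7): code 0011 → (5.913,7.000)–(5.734,8.000)
cell (5,8): code 0001 → (5.734,8.000)–(5.000,8.648)
total: 16 segments, chained into 1 closed loop(s), length Σ = 13.120624

segments=16 loops=1 length=13.121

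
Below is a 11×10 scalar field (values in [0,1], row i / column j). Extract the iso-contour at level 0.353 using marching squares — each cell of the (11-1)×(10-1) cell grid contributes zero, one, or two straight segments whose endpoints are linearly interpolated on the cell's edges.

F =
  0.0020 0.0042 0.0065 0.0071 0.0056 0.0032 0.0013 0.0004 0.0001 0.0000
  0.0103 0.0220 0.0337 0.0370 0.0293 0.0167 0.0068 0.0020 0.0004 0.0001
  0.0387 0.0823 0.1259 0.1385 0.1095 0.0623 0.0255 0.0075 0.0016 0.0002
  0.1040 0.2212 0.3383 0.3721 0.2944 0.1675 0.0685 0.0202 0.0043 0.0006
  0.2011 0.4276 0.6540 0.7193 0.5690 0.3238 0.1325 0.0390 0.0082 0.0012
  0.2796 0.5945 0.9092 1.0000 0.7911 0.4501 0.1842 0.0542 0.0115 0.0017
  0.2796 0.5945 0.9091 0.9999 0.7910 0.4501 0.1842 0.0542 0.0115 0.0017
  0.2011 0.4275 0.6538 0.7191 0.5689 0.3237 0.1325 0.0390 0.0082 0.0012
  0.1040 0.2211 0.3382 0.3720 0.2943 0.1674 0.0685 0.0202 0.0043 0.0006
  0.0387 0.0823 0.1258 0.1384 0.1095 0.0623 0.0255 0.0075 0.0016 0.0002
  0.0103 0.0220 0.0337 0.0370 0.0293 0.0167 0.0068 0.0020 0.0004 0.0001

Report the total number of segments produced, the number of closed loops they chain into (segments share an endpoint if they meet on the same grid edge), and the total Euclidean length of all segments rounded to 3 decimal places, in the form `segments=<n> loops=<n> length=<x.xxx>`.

segments=22 loops=1 length=16.171

cell (2,2): code 0100 → (2.918,3.000)–(3.000,2.435)
cell (2,3): code 1000 → (3.000,3.246)–(2.918,3.000)
cell (3,0): code 0100 → (3.639,1.000)–(4.000,0.671)
cell (3,1): code 1100 → (3.047,2.000)–(3.639,1.000)
cell (3,2): code 1110 → (3.000,2.435)–(3.047,2.000)
cell (3,3): code 1101 → (3.213,4.000)–(3.000,3.246)
cell (3,4): code 1000 → (4.000,4.881)–(3.213,4.000)
cell (4,0): code 0110 → (4.000,0.671)–(5.000,0.233)
cell (4,4): code 1101 → (4.231,5.000)–(4.000,4.881)
cell (4,5): code 1000 → (5.000,5.365)–(4.231,5.000)
cell (5,0): code 0110 → (5.000,0.233)–(6.000,0.233)
cell (5,5): code 1001 → (6.000,5.365)–(5.000,5.365)
cell (6,0): code 0110 → (6.000,0.233)–(7.000,0.671)
cell (6,4): code 1011 → (7.000,4.881)–(6.768,5.000)
cell (6,5): code 0001 → (6.768,5.000)–(6.000,5.365)
cell (7,0): code 0010 → (7.000,0.671)–(7.361,1.000)
cell (7,1): code 0011 → (7.361,1.000)–(7.953,2.000)
cell (7,2): code 0111 → (7.953,2.000)–(8.000,2.438)
cell (7,3): code 1011 → (8.000,3.245)–(7.786,4.000)
cell (7,4): code 0001 → (7.786,4.000)–(7.000,4.881)
cell (8,2): code 0010 → (8.000,2.438)–(8.081,3.000)
cell (8,3): code 0001 → (8.081,3.000)–(8.000,3.245)
total: 22 segments, chained into 1 closed loop(s), length Σ = 16.171293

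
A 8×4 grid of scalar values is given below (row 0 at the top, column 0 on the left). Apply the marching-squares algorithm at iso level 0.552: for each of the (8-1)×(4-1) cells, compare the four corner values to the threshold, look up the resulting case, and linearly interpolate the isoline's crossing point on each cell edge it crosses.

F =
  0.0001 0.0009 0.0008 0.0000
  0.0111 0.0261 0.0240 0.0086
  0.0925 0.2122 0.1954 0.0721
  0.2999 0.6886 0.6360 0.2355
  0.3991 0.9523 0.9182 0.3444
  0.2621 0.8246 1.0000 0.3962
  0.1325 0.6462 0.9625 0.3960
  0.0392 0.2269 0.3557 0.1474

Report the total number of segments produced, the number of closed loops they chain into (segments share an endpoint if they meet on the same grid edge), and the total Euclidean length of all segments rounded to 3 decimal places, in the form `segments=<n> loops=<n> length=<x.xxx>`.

segments=12 loops=1 length=10.353

cell (2,0): code 0100 → (2.713,1.000)–(3.000,0.649)
cell (2,1): code 1100 → (2.809,2.000)–(2.713,1.000)
cell (2,2): code 1000 → (3.000,2.210)–(2.809,2.000)
cell (3,0): code 0110 → (3.000,0.649)–(4.000,0.276)
cell (3,2): code 1001 → (4.000,2.638)–(3.000,2.210)
cell (4,0): code 0110 → (4.000,0.276)–(5.000,0.515)
cell (4,2): code 1001 → (5.000,2.742)–(4.000,2.638)
cell (5,0): code 0110 → (5.000,0.515)–(6.000,0.817)
cell (5,2): code 1001 → (6.000,2.725)–(5.000,2.742)
cell (6,0): code 0010 → (6.000,0.817)–(6.225,1.000)
cell (6,1): code 0011 → (6.225,1.000)–(6.676,2.000)
cell (6,2): code 0001 → (6.676,2.000)–(6.000,2.725)
total: 12 segments, chained into 1 closed loop(s), length Σ = 10.353282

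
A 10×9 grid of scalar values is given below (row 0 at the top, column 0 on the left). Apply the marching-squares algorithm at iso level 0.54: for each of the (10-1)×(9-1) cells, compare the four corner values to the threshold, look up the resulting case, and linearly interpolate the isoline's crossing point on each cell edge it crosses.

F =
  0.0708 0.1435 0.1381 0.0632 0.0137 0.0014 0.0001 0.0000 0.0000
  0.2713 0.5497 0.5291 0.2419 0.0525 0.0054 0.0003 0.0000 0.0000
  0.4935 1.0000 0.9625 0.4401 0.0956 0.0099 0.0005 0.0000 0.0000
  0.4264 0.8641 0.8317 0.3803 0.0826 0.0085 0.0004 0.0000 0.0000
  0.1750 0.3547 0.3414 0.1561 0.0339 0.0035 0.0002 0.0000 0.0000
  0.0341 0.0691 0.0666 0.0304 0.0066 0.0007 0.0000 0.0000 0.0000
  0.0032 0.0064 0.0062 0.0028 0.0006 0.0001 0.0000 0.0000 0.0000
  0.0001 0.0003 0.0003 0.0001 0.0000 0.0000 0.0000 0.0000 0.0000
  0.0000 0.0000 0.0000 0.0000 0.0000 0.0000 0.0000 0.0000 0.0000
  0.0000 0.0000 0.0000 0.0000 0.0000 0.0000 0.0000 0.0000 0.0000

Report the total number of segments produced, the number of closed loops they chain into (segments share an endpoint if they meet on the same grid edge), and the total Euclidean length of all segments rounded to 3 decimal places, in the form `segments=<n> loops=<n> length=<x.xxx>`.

cell (0,0): code 0100 → (0.976,1.000)–(1.000,0.965)
cell (0,1): code 1000 → (1.000,1.471)–(0.976,1.000)
cell (1,0): code 0110 → (1.000,0.965)–(2.000,0.092)
cell (1,1): code 1101 → (1.025,2.000)–(1.000,1.471)
cell (1,2): code 1000 → (2.000,2.809)–(1.025,2.000)
cell (2,0): code 0110 → (2.000,0.092)–(3.000,0.260)
cell (2,2): code 1001 → (3.000,2.646)–(2.000,2.809)
cell (3,0): code 0010 → (3.000,0.260)–(3.636,1.000)
cell (3,1): code 0011 → (3.636,1.000)–(3.595,2.000)
cell (3,2): code 0001 → (3.595,2.000)–(3.000,2.646)
total: 10 segments, chained into 1 closed loop(s), length Σ = 8.520373

segments=10 loops=1 length=8.520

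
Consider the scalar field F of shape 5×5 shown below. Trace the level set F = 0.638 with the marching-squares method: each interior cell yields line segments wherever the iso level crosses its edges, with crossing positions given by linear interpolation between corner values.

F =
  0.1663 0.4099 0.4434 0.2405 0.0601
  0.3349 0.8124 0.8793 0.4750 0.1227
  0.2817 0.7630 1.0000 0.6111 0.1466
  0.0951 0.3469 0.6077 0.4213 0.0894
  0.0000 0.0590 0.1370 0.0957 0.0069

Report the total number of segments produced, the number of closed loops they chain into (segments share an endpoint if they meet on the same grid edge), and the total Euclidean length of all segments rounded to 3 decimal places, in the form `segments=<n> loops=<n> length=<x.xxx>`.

cell (0,0): code 0100 → (0.567,1.000)–(1.000,0.635)
cell (0,1): code 1100 → (0.446,2.000)–(0.567,1.000)
cell (0,2): code 1000 → (1.000,2.597)–(0.446,2.000)
cell (1,0): code 0110 → (1.000,0.635)–(2.000,0.740)
cell (1,2): code 1001 → (2.000,2.931)–(1.000,2.597)
cell (2,0): code 0010 → (2.000,0.740)–(2.300,1.000)
cell (2,1): code 0011 → (2.300,1.000)–(2.923,2.000)
cell (2,2): code 0001 → (2.923,2.000)–(2.000,2.931)
total: 8 segments, chained into 1 closed loop(s), length Σ = 7.333443

segments=8 loops=1 length=7.333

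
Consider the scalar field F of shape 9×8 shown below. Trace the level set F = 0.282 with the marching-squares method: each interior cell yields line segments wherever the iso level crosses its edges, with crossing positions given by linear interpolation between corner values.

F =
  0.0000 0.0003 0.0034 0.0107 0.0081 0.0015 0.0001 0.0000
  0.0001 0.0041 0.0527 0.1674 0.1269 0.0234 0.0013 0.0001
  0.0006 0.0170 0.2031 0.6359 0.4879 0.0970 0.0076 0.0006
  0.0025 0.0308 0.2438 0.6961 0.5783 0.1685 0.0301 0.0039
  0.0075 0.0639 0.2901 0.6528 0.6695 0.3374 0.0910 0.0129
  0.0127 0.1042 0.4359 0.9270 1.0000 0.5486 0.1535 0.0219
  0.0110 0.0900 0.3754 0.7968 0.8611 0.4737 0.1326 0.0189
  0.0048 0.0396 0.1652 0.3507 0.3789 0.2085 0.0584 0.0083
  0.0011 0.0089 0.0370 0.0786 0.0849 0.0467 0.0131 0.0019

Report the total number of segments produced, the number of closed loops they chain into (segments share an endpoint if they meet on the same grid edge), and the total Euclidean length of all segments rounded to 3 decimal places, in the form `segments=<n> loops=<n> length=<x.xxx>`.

segments=20 loops=1 length=16.191

cell (1,2): code 0100 → (1.245,3.000)–(2.000,2.182)
cell (1,3): code 1100 → (1.430,4.000)–(1.245,3.000)
cell (1,4): code 1000 → (2.000,4.527)–(1.430,4.000)
cell (2,2): code 0110 → (2.000,2.182)–(3.000,2.084)
cell (2,4): code 1001 → (3.000,4.723)–(2.000,4.527)
cell (3,1): code 0100 → (3.825,2.000)–(4.000,1.964)
cell (3,2): code 1110 → (3.000,2.084)–(3.825,2.000)
cell (3,4): code 1101 → (3.672,5.000)–(3.000,4.723)
cell (3,5): code 1000 → (4.000,5.225)–(3.672,5.000)
cell (4,1): code 0110 → (4.000,1.964)–(5.000,1.536)
cell (4,5): code 1001 → (5.000,5.675)–(4.000,5.225)
cell (5,1): code 0110 → (5.000,1.536)–(6.000,1.673)
cell (5,5): code 1001 → (6.000,5.562)–(5.000,5.675)
cell (6,1): code 0010 → (6.000,1.673)–(6.444,2.000)
cell (6,2): code 0111 → (6.444,2.000)–(7.000,2.630)
cell (6,4): code 1011 → (7.000,4.569)–(6.723,5.000)
cell (6,5): code 0001 → (6.723,5.000)–(6.000,5.562)
cell (7,2): code 0010 → (7.000,2.630)–(7.252,3.000)
cell (7,3): code 0011 → (7.252,3.000)–(7.330,4.000)
cell (7,4): code 0001 → (7.330,4.000)–(7.000,4.569)
total: 20 segments, chained into 1 closed loop(s), length Σ = 16.191277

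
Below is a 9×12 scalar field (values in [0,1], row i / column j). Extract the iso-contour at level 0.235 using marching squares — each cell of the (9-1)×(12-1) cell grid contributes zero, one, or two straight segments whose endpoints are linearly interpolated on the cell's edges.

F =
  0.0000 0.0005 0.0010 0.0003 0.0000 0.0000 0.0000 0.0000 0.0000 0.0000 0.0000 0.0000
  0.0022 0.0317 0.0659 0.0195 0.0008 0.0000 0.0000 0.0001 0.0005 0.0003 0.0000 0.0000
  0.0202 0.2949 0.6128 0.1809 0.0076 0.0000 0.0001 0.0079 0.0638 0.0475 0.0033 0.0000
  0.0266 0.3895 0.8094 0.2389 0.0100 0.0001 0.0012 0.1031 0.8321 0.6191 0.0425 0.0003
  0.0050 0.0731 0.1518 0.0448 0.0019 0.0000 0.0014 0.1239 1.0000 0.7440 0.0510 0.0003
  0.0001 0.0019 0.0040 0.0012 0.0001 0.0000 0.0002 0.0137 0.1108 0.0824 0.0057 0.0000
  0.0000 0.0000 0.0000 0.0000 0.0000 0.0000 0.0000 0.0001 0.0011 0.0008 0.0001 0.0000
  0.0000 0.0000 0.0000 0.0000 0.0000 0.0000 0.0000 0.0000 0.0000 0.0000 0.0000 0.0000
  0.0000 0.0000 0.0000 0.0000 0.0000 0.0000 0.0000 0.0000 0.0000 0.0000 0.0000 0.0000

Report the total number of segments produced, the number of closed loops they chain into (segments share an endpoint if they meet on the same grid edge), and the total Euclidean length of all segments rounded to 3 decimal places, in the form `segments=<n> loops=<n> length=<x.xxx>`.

cell (1,0): code 0100 → (1.772,1.000)–(2.000,0.782)
cell (1,1): code 1100 → (1.309,2.000)–(1.772,1.000)
cell (1,2): code 1000 → (2.000,2.875)–(1.309,2.000)
cell (2,0): code 0110 → (2.000,0.782)–(3.000,0.574)
cell (2,2): code 1101 → (2.933,3.000)–(2.000,2.875)
cell (2,3): code 1000 → (3.000,3.017)–(2.933,3.000)
cell (2,7): code 0100 → (2.223,8.000)–(3.000,7.181)
cell (2,8): code 1100 → (2.328,9.000)–(2.223,8.000)
cell (2,9): code 1000 → (3.000,9.666)–(2.328,9.000)
cell (3,0): code 0010 → (3.000,0.574)–(3.488,1.000)
cell (3,1): code 0011 → (3.488,1.000)–(3.873,2.000)
cell (3,2): code 0011 → (3.873,2.000)–(3.020,3.000)
cell (3,3): code 0001 → (3.020,3.000)–(3.000,3.017)
cell (3,7): code 0110 → (3.000,7.181)–(4.000,7.127)
cell (3,9): code 1001 → (4.000,9.734)–(3.000,9.666)
cell (4,7): code 0010 → (4.000,7.127)–(4.860,8.000)
cell (4,8): code 0011 → (4.860,8.000)–(4.769,9.000)
cell (4,9): code 0001 → (4.769,9.000)–(4.000,9.734)
total: 18 segments, chained into 2 closed loop(s), length Σ = 16.002368

segments=18 loops=2 length=16.002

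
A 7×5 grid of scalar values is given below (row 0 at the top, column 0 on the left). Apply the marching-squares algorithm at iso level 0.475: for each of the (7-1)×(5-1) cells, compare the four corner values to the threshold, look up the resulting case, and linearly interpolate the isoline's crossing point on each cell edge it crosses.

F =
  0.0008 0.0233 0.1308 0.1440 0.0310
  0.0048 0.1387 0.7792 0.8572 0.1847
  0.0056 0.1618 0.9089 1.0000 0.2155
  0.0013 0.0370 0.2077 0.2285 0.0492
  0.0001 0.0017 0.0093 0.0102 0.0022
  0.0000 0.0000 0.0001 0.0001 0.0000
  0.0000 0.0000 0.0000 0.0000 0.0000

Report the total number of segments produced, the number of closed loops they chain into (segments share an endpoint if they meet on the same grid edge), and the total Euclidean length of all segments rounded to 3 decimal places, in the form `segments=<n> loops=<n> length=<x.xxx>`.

segments=8 loops=1 length=7.267

cell (0,1): code 0100 → (0.531,2.000)–(1.000,1.525)
cell (0,2): code 1100 → (0.464,3.000)–(0.531,2.000)
cell (0,3): code 1000 → (1.000,3.568)–(0.464,3.000)
cell (1,1): code 0110 → (1.000,1.525)–(2.000,1.419)
cell (1,3): code 1001 → (2.000,3.669)–(1.000,3.568)
cell (2,1): code 0010 → (2.000,1.419)–(2.619,2.000)
cell (2,2): code 0011 → (2.619,2.000)–(2.680,3.000)
cell (2,3): code 0001 → (2.680,3.000)–(2.000,3.669)
total: 8 segments, chained into 1 closed loop(s), length Σ = 7.266592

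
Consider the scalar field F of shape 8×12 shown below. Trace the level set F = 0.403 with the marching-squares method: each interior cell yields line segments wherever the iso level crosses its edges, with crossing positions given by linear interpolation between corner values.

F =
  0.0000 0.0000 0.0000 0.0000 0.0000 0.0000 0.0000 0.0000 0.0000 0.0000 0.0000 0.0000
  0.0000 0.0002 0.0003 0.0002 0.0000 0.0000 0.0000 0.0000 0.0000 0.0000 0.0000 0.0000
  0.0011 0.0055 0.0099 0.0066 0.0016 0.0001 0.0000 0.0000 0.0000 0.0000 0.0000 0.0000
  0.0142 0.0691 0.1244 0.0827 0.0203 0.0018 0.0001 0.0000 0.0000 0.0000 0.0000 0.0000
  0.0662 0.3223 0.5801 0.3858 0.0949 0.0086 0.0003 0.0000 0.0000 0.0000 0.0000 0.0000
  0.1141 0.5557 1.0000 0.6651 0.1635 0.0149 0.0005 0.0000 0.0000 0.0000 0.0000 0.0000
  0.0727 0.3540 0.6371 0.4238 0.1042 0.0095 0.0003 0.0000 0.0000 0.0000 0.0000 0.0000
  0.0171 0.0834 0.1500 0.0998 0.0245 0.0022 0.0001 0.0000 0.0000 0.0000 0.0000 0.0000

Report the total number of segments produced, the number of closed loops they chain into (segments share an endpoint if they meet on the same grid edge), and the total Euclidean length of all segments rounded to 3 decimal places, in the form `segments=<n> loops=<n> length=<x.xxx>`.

cell (3,1): code 0100 → (3.611,2.000)–(4.000,1.313)
cell (3,2): code 1000 → (4.000,2.911)–(3.611,2.000)
cell (4,0): code 0100 → (4.346,1.000)–(5.000,0.654)
cell (4,1): code 1110 → (4.000,1.313)–(4.346,1.000)
cell (4,2): code 1101 → (4.062,3.000)–(4.000,2.911)
cell (4,3): code 1000 → (5.000,3.523)–(4.062,3.000)
cell (5,0): code 0010 → (5.000,0.654)–(5.757,1.000)
cell (5,1): code 0111 → (5.757,1.000)–(6.000,1.173)
cell (5,3): code 1001 → (6.000,3.065)–(5.000,3.523)
cell (6,1): code 0010 → (6.000,1.173)–(6.481,2.000)
cell (6,2): code 0011 → (6.481,2.000)–(6.064,3.000)
cell (6,3): code 0001 → (6.064,3.000)–(6.000,3.065)
total: 12 segments, chained into 1 closed loop(s), length Σ = 8.529811

segments=12 loops=1 length=8.530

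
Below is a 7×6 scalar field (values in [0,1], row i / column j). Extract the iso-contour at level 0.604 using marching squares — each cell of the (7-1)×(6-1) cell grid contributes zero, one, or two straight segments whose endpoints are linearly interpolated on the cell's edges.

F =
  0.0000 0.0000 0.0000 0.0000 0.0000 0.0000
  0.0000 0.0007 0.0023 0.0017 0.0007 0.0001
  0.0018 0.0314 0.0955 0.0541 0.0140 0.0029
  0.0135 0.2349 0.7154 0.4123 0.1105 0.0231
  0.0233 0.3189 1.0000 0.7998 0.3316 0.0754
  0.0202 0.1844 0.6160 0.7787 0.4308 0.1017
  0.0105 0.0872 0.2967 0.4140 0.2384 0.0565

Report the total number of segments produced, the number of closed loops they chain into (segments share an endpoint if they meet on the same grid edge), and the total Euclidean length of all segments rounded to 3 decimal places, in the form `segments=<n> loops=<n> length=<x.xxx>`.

segments=10 loops=1 length=7.201

cell (2,1): code 0100 → (2.820,2.000)–(3.000,1.768)
cell (2,2): code 1000 → (3.000,2.368)–(2.820,2.000)
cell (3,1): code 0110 → (3.000,1.768)–(4.000,1.419)
cell (3,2): code 1101 → (3.495,3.000)–(3.000,2.368)
cell (3,3): code 1000 → (4.000,3.418)–(3.495,3.000)
cell (4,1): code 0110 → (4.000,1.419)–(5.000,1.972)
cell (4,3): code 1001 → (5.000,3.502)–(4.000,3.418)
cell (5,1): code 0010 → (5.000,1.972)–(5.038,2.000)
cell (5,2): code 0011 → (5.038,2.000)–(5.479,3.000)
cell (5,3): code 0001 → (5.479,3.000)–(5.000,3.502)
total: 10 segments, chained into 1 closed loop(s), length Σ = 7.201030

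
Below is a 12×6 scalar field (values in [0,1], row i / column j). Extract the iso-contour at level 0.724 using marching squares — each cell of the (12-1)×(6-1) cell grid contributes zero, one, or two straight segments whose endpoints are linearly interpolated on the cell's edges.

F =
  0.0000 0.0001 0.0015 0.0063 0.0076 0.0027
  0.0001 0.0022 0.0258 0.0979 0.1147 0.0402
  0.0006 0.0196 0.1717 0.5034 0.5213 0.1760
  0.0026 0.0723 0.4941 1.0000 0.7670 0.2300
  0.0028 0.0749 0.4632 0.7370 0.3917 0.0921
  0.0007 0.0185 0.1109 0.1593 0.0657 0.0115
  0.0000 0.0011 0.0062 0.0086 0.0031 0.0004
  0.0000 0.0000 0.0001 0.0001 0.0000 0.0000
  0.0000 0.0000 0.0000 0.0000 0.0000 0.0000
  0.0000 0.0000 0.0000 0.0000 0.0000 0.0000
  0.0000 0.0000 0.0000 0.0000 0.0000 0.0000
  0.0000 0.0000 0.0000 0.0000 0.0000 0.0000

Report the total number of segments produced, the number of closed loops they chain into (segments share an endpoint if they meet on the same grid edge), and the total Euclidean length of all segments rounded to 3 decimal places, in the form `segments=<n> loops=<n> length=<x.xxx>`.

segments=8 loops=1 length=4.702

cell (2,2): code 0100 → (2.444,3.000)–(3.000,2.454)
cell (2,3): code 1100 → (2.825,4.000)–(2.444,3.000)
cell (2,4): code 1000 → (3.000,4.080)–(2.825,4.000)
cell (3,2): code 0110 → (3.000,2.454)–(4.000,2.953)
cell (3,3): code 1011 → (4.000,3.038)–(3.115,4.000)
cell (3,4): code 0001 → (3.115,4.000)–(3.000,4.080)
cell (4,2): code 0010 → (4.000,2.953)–(4.023,3.000)
cell (4,3): code 0001 → (4.023,3.000)–(4.000,3.038)
total: 8 segments, chained into 1 closed loop(s), length Σ = 4.702370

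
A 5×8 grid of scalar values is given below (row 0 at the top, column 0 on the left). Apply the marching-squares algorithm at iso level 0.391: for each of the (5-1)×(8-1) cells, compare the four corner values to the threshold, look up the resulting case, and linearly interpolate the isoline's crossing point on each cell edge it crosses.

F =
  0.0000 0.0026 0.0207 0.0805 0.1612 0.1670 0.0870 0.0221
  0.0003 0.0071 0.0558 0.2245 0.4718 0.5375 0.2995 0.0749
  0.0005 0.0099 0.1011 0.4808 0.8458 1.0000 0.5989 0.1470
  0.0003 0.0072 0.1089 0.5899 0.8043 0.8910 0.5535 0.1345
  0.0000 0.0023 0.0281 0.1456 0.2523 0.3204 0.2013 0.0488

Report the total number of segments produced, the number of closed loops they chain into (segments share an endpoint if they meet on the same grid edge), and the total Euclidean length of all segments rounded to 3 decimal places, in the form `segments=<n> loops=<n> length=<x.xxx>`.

cell (0,3): code 0100 → (0.740,4.000)–(1.000,3.673)
cell (0,4): code 1100 → (0.605,5.000)–(0.740,4.000)
cell (0,5): code 1000 → (1.000,5.616)–(0.605,5.000)
cell (1,2): code 0100 → (1.650,3.000)–(2.000,2.763)
cell (1,3): code 1110 → (1.000,3.673)–(1.650,3.000)
cell (1,5): code 1101 → (1.306,6.000)–(1.000,5.616)
cell (1,6): code 1000 → (2.000,6.460)–(1.306,6.000)
cell (2,2): code 0110 → (2.000,2.763)–(3.000,2.586)
cell (2,6): code 1001 → (3.000,6.388)–(2.000,6.460)
cell (3,2): code 0010 → (3.000,2.586)–(3.448,3.000)
cell (3,3): code 0011 → (3.448,3.000)–(3.749,4.000)
cell (3,4): code 0011 → (3.749,4.000)–(3.876,5.000)
cell (3,5): code 0011 → (3.876,5.000)–(3.461,6.000)
cell (3,6): code 0001 → (3.461,6.000)–(3.000,6.388)
total: 14 segments, chained into 1 closed loop(s), length Σ = 11.206144

segments=14 loops=1 length=11.206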